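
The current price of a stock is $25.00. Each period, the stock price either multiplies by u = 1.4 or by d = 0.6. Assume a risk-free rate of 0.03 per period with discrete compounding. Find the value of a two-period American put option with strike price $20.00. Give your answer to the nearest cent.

Risk-neutral probability p = (1 + 0.03 − 0.6)/(1.4 − 0.6) = 0.4300/0.8000 = 0.5375
Terminal stock prices: S_uu = 49, S_ud = 21, S_dd = 9
Terminal payoffs (K − S): max(-29, 0) = 0, max(-1, 0) = 0, max(11, 0) = 11
Node u (S = 35): continuation = 1/1.03·[0.5375·0.0000 + 0.4625·0.0000] = 0.0000; exercise value = 0.0000 ≤ continuation, so V_u = 0.0000
Node d (S = 15): continuation = 1/1.03·[0.5375·0.0000 + 0.4625·11.0000] = 4.9393; exercise value = 5.0000 > continuation, so V_d = 5.0000 (exercise)
Node 0 (S = 25): continuation = 1/1.03·[0.5375·0.0000 + 0.4625·5.0000] = 2.2451; exercise value = 0.0000 ≤ continuation, so V_0 = 2.2451

$2.25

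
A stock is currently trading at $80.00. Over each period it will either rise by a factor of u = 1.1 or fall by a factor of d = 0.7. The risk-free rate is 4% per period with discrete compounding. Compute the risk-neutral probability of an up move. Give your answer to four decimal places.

p = 0.8500

Risk-neutral probability p = (1 + 0.04 − 0.7)/(1.1 − 0.7) = 0.3400/0.4000 = 0.8500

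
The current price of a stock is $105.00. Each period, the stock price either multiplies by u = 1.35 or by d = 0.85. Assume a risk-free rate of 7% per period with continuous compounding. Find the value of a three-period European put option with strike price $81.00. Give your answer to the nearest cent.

$2.29

Risk-neutral probability p = (e^0.07 − 0.85)/(1.35 − 0.85) = 0.2225/0.5000 = 0.4450
Terminal stock prices: S_uuu = 258.3, S_uud = 162.7, S_udd = 102.4, S_ddd = 64.48
Terminal payoffs (K − S): max(-177.3, 0) = 0, max(-81.66, 0) = 0, max(-21.41, 0) = 0, max(16.52, 0) = 16.52
Node uu (S = 191.4): V_uu = e^(−0.07)·[0.4450·0.0000 + 0.5550·0.0000] = 0.0000
Node ud (S = 120.5): V_ud = e^(−0.07)·[0.4450·0.0000 + 0.5550·0.0000] = 0.0000
Node dd (S = 75.86): V_dd = e^(−0.07)·[0.4450·0.0000 + 0.5550·16.5169] = 8.5469
Node u (S = 141.8): V_u = e^(−0.07)·[0.4450·0.0000 + 0.5550·0.0000] = 0.0000
Node d (S = 89.25): V_d = e^(−0.07)·[0.4450·0.0000 + 0.5550·8.5469] = 4.4227
Node 0 (S = 105): V_0 = e^(−0.07)·[0.4450·0.0000 + 0.5550·4.4227] = 2.2886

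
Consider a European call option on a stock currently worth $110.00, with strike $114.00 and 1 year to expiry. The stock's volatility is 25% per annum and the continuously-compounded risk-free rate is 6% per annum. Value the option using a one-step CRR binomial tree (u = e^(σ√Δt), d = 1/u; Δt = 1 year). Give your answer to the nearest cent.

$14.37

CRR parameters: u = e^(σ√Δt) = e^(0.25·√1) = 1.2840, d = 1/u = 0.7788
Per-period rate: rΔt = 0.06·1 = 0.06, so R = e^0.06 = 1.0618
Risk-neutral probability p = (e^0.06 − 0.7788)/(1.2840 − 0.7788) = 0.2830/0.5052 = 0.5602
Terminal stock prices: S_u = 141.2, S_d = 85.67
Terminal payoffs (S − K): max(27.24, 0) = 27.24, max(-28.33, 0) = 0
Node 0 (S = 110): V_0 = e^(−0.06)·[0.5602·27.2428 + 0.4398·0.0000] = 14.3731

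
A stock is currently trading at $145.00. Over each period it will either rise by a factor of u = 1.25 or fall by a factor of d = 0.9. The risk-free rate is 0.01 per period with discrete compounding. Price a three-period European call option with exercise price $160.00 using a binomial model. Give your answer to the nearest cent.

Risk-neutral probability p = (1 + 0.01 − 0.9)/(1.25 − 0.9) = 0.1100/0.3500 = 0.3143
Terminal stock prices: S_uuu = 283.2, S_uud = 203.9, S_udd = 146.8, S_ddd = 105.7
Terminal payoffs (S − K): max(123.2, 0) = 123.2, max(43.91, 0) = 43.91, max(-13.19, 0) = 0, max(-54.29, 0) = 0
Node uu (S = 226.6): V_uu = 1/1.01·[0.3143·123.2031 + 0.6857·43.9062] = 68.1467
Node ud (S = 163.1): V_ud = 1/1.01·[0.3143·43.9062 + 0.6857·0.0000] = 13.6625
Node dd (S = 117.5): V_dd = 1/1.01·[0.3143·0.0000 + 0.6857·0.0000] = 0.0000
Node u (S = 181.2): V_u = 1/1.01·[0.3143·68.1467 + 0.6857·13.6625] = 30.4813
Node d (S = 130.5): V_d = 1/1.01·[0.3143·13.6625 + 0.6857·0.0000] = 4.2514
Node 0 (S = 145): V_0 = 1/1.01·[0.3143·30.4813 + 0.6857·4.2514] = 12.3714

$12.37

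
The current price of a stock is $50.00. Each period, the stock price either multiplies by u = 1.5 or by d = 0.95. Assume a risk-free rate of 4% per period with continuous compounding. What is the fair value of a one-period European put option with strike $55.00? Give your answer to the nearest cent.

$6.02

Risk-neutral probability p = (e^0.04 − 0.95)/(1.5 − 0.95) = 0.0908/0.5500 = 0.1651
Terminal stock prices: S_u = 75, S_d = 47.5
Terminal payoffs (K − S): max(-20, 0) = 0, max(7.5, 0) = 7.5
Node 0 (S = 50): V_0 = e^(−0.04)·[0.1651·0.0000 + 0.8349·7.5000] = 6.0161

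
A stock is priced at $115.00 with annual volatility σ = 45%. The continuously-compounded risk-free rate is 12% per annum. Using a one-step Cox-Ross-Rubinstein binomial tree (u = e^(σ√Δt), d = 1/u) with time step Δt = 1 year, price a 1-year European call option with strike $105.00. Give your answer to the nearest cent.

CRR parameters: u = e^(σ√Δt) = e^(0.45·√1) = 1.5683, d = 1/u = 0.6376
Per-period rate: rΔt = 0.12·1 = 0.12, so R = e^0.12 = 1.1275
Risk-neutral probability p = (e^0.12 − 0.6376)/(1.5683 − 0.6376) = 0.4899/0.9307 = 0.5264
Terminal stock prices: S_u = 180.4, S_d = 73.33
Terminal payoffs (S − K): max(75.36, 0) = 75.36, max(-31.67, 0) = 0
Node 0 (S = 115): V_0 = e^(−0.12)·[0.5264·75.3559 + 0.4736·0.0000] = 35.1787

$35.18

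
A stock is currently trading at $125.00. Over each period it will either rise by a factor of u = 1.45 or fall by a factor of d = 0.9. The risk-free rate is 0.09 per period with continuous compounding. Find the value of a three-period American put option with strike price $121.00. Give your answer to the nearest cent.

$6.90

Risk-neutral probability p = (e^0.09 − 0.9)/(1.45 − 0.9) = 0.1942/0.5500 = 0.3530
Terminal stock prices: S_uuu = 381.1, S_uud = 236.5, S_udd = 146.8, S_ddd = 91.13
Terminal payoffs (K − S): max(-260.1, 0) = 0, max(-115.5, 0) = 0, max(-25.81, 0) = 0, max(29.87, 0) = 29.87
Node uu (S = 262.8): continuation = e^(−0.09)·[0.3530·0.0000 + 0.6470·0.0000] = 0.0000; exercise value = 0.0000 ≤ continuation, so V_uu = 0.0000
Node ud (S = 163.1): continuation = e^(−0.09)·[0.3530·0.0000 + 0.6470·0.0000] = 0.0000; exercise value = 0.0000 ≤ continuation, so V_ud = 0.0000
Node dd (S = 101.2): continuation = e^(−0.09)·[0.3530·0.0000 + 0.6470·29.8750] = 17.6643; exercise value = 19.7500 > continuation, so V_dd = 19.7500 (exercise)
Node u (S = 181.2): continuation = e^(−0.09)·[0.3530·0.0000 + 0.6470·0.0000] = 0.0000; exercise value = 0.0000 ≤ continuation, so V_u = 0.0000
Node d (S = 112.5): continuation = e^(−0.09)·[0.3530·0.0000 + 0.6470·19.7500] = 11.6776; exercise value = 8.5000 ≤ continuation, so V_d = 11.6776
Node 0 (S = 125): continuation = e^(−0.09)·[0.3530·0.0000 + 0.6470·11.6776] = 6.9047; exercise value = 0.0000 ≤ continuation, so V_0 = 6.9047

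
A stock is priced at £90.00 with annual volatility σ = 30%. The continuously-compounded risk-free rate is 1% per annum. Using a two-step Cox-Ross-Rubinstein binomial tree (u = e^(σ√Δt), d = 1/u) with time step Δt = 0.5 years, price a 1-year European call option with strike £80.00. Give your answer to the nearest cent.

CRR parameters: u = e^(σ√Δt) = e^(0.3·√0.5) = 1.2363, d = 1/u = 0.8089
Per-period rate: rΔt = 0.01·0.5 = 0.005, so R = e^0.005 = 1.0050
Risk-neutral probability p = (e^0.005 − 0.8089)/(1.2363 − 0.8089) = 0.1962/0.4275 = 0.4589
Terminal stock prices: S_uu = 137.6, S_ud = 90, S_dd = 58.88
Terminal payoffs (S − K): max(57.56, 0) = 57.56, max(10, 0) = 10, max(-21.12, 0) = 0
Node u (S = 111.3): V_u = e^(−0.005)·[0.4589·57.5619 + 0.5411·10.0000] = 31.6670
Node d (S = 72.8): V_d = e^(−0.005)·[0.4589·10.0000 + 0.5411·0.0000] = 4.5660
Node 0 (S = 90): V_0 = e^(−0.005)·[0.4589·31.6670 + 0.5411·4.5660] = 16.9176

£16.92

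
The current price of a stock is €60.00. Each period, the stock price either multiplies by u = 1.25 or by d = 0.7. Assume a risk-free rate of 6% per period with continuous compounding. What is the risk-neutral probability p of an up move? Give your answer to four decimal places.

p = 0.6579

Risk-neutral probability p = (e^0.06 − 0.7)/(1.25 − 0.7) = 0.3618/0.5500 = 0.6579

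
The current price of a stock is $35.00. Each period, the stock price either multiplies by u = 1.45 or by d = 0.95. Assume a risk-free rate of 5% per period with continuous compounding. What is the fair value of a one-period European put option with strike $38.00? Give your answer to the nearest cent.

$3.60

Risk-neutral probability p = (e^0.05 − 0.95)/(1.45 − 0.95) = 0.1013/0.5000 = 0.2025
Terminal stock prices: S_u = 50.75, S_d = 33.25
Terminal payoffs (K − S): max(-12.75, 0) = 0, max(4.75, 0) = 4.75
Node 0 (S = 35): V_0 = e^(−0.05)·[0.2025·0.0000 + 0.7975·4.7500] = 3.6032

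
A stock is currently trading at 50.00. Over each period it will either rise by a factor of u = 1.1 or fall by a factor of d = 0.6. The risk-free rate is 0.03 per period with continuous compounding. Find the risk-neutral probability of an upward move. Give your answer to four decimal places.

Risk-neutral probability p = (e^0.03 − 0.6)/(1.1 − 0.6) = 0.4305/0.5000 = 0.8609

p = 0.8609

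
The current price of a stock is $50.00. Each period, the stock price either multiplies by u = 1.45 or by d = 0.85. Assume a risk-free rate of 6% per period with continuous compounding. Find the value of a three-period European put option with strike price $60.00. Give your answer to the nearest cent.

Risk-neutral probability p = (e^0.06 − 0.85)/(1.45 − 0.85) = 0.2118/0.6000 = 0.3531
Terminal stock prices: S_uuu = 152.4, S_uud = 89.36, S_udd = 52.38, S_ddd = 30.71
Terminal payoffs (K − S): max(-92.43, 0) = 0, max(-29.36, 0) = 0, max(7.619, 0) = 7.619, max(29.29, 0) = 29.29
Node uu (S = 105.1): V_uu = e^(−0.06)·[0.3531·0.0000 + 0.6469·0.0000] = 0.0000
Node ud (S = 61.62): V_ud = e^(−0.06)·[0.3531·0.0000 + 0.6469·7.6188] = 4.6418
Node dd (S = 36.12): V_dd = e^(−0.06)·[0.3531·7.6188 + 0.6469·29.2938] = 20.3809
Node u (S = 72.5): V_u = e^(−0.06)·[0.3531·0.0000 + 0.6469·4.6418] = 2.8281
Node d (S = 42.5): V_d = e^(−0.06)·[0.3531·4.6418 + 0.6469·20.3809] = 13.9607
Node 0 (S = 50): V_0 = e^(−0.06)·[0.3531·2.8281 + 0.6469·13.9607] = 9.4461

$9.45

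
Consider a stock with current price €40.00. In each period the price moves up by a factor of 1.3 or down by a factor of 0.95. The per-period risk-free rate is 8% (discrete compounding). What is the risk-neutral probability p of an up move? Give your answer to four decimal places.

p = 0.3714

Risk-neutral probability p = (1 + 0.08 − 0.95)/(1.3 − 0.95) = 0.1300/0.3500 = 0.3714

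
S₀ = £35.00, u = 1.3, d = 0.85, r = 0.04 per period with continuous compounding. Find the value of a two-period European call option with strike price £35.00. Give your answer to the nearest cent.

Risk-neutral probability p = (e^0.04 − 0.85)/(1.3 − 0.85) = 0.1908/0.4500 = 0.4240
Terminal stock prices: S_uu = 59.15, S_ud = 38.67, S_dd = 25.29
Terminal payoffs (S − K): max(24.15, 0) = 24.15, max(3.675, 0) = 3.675, max(-9.713, 0) = 0
Node u (S = 45.5): V_u = e^(−0.04)·[0.4240·24.1500 + 0.5760·3.6750] = 11.8724
Node d (S = 29.75): V_d = e^(−0.04)·[0.4240·3.6750 + 0.5760·0.0000] = 1.4972
Node 0 (S = 35): V_0 = e^(−0.04)·[0.4240·11.8724 + 0.5760·1.4972] = 5.6653

£5.67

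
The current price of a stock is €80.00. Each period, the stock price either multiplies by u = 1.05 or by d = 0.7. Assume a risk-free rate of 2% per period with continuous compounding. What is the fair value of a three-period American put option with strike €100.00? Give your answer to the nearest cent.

Risk-neutral probability p = (e^0.02 − 0.7)/(1.05 − 0.7) = 0.3202/0.3500 = 0.9149
Terminal stock prices: S_uuu = 92.61, S_uud = 61.74, S_udd = 41.16, S_ddd = 27.44
Terminal payoffs (K − S): max(7.39, 0) = 7.39, max(38.26, 0) = 38.26, max(58.84, 0) = 58.84, max(72.56, 0) = 72.56
Node uu (S = 88.2): continuation = e^(−0.02)·[0.9149·7.3900 + 0.0851·38.2600] = 9.8199; exercise value = 11.8000 > continuation, so V_uu = 11.8000 (exercise)
Node ud (S = 58.8): continuation = e^(−0.02)·[0.9149·38.2600 + 0.0851·58.8400] = 39.2199; exercise value = 41.2000 > continuation, so V_ud = 41.2000 (exercise)
Node dd (S = 39.2): continuation = e^(−0.02)·[0.9149·58.8400 + 0.0851·72.5600] = 58.8199; exercise value = 60.8000 > continuation, so V_dd = 60.8000 (exercise)
Node u (S = 84): continuation = e^(−0.02)·[0.9149·11.8000 + 0.0851·41.2000] = 14.0199; exercise value = 16.0000 > continuation, so V_u = 16.0000 (exercise)
Node d (S = 56): continuation = e^(−0.02)·[0.9149·41.2000 + 0.0851·60.8000] = 42.0199; exercise value = 44.0000 > continuation, so V_d = 44.0000 (exercise)
Node 0 (S = 80): continuation = e^(−0.02)·[0.9149·16.0000 + 0.0851·44.0000] = 18.0199; exercise value = 20.0000 > continuation, so V_0 = 20.0000 (exercise)

€20.00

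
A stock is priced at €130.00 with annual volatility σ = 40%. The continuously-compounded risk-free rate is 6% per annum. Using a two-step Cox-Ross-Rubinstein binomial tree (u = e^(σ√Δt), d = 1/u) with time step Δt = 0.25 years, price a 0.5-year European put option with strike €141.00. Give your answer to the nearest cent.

CRR parameters: u = e^(σ√Δt) = e^(0.4·√0.25) = 1.2214, d = 1/u = 0.8187
Per-period rate: rΔt = 0.06·0.25 = 0.015, so R = e^0.015 = 1.0151
Risk-neutral probability p = (e^0.015 − 0.8187)/(1.2214 − 0.8187) = 0.1964/0.4027 = 0.4877
Terminal stock prices: S_uu = 193.9, S_ud = 130, S_dd = 87.14
Terminal payoffs (K − S): max(-52.94, 0) = 0, max(11, 0) = 11, max(53.86, 0) = 53.86
Node u (S = 158.8): V_u = e^(−0.015)·[0.4877·0.0000 + 0.5123·11.0000] = 5.5514
Node d (S = 106.4): V_d = e^(−0.015)·[0.4877·11.0000 + 0.5123·53.8584] = 32.4658
Node 0 (S = 130): V_0 = e^(−0.015)·[0.4877·5.5514 + 0.5123·32.4658] = 19.0518

€19.05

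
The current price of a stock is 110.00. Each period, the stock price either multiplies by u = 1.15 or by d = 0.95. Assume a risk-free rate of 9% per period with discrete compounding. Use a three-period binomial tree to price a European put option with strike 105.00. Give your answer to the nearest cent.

Risk-neutral probability p = (1 + 0.09 − 0.95)/(1.15 − 0.95) = 0.1400/0.2000 = 0.7000
Terminal stock prices: S_uuu = 167.3, S_uud = 138.2, S_udd = 114.2, S_ddd = 94.31
Terminal payoffs (K − S): max(-62.3, 0) = 0, max(-33.2, 0) = 0, max(-9.166, 0) = 0, max(10.69, 0) = 10.69
Node uu (S = 145.5): V_uu = 1/1.09·[0.7000·0.0000 + 0.3000·0.0000] = 0.0000
Node ud (S = 120.2): V_ud = 1/1.09·[0.7000·0.0000 + 0.3000·0.0000] = 0.0000
Node dd (S = 99.27): V_dd = 1/1.09·[0.7000·0.0000 + 0.3000·10.6888] = 2.9419
Node u (S = 126.5): V_u = 1/1.09·[0.7000·0.0000 + 0.3000·0.0000] = 0.0000
Node d (S = 104.5): V_d = 1/1.09·[0.7000·0.0000 + 0.3000·2.9419] = 0.8097
Node 0 (S = 110): V_0 = 1/1.09·[0.7000·0.0000 + 0.3000·0.8097] = 0.2228

0.22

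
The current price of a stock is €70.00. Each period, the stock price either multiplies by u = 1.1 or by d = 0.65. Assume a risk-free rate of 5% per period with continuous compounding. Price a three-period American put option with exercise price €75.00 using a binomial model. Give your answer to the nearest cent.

Risk-neutral probability p = (e^0.05 − 0.65)/(1.1 − 0.65) = 0.4013/0.4500 = 0.8917
Terminal stock prices: S_uuu = 93.17, S_uud = 55.06, S_udd = 32.53, S_ddd = 19.22
Terminal payoffs (K − S): max(-18.17, 0) = 0, max(19.94, 0) = 19.94, max(42.47, 0) = 42.47, max(55.78, 0) = 55.78
Node uu (S = 84.7): continuation = e^(−0.05)·[0.8917·0.0000 + 0.1083·19.9450] = 2.0544; exercise value = 0.0000 ≤ continuation, so V_uu = 2.0544
Node ud (S = 50.05): continuation = e^(−0.05)·[0.8917·19.9450 + 0.1083·42.4675] = 21.2922; exercise value = 24.9500 > continuation, so V_ud = 24.9500 (exercise)
Node dd (S = 29.58): continuation = e^(−0.05)·[0.8917·42.4675 + 0.1083·55.7763] = 41.7672; exercise value = 45.4250 > continuation, so V_dd = 45.4250 (exercise)
Node u (S = 77): continuation = e^(−0.05)·[0.8917·2.0544 + 0.1083·24.9500] = 4.3126; exercise value = 0.0000 ≤ continuation, so V_u = 4.3126
Node d (S = 45.5): continuation = e^(−0.05)·[0.8917·24.9500 + 0.1083·45.4250] = 25.8422; exercise value = 29.5000 > continuation, so V_d = 29.5000 (exercise)
Node 0 (S = 70): continuation = e^(−0.05)·[0.8917·4.3126 + 0.1083·29.5000] = 6.6967; exercise value = 5.0000 ≤ continuation, so V_0 = 6.6967

€6.70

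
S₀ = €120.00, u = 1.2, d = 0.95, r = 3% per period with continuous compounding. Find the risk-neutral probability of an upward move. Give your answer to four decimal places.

Risk-neutral probability p = (e^0.03 − 0.95)/(1.2 − 0.95) = 0.0805/0.2500 = 0.3218

p = 0.3218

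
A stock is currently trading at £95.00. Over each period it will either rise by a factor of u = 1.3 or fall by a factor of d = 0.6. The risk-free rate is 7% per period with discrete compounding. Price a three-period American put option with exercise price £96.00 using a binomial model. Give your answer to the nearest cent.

Risk-neutral probability p = (1 + 0.07 − 0.6)/(1.3 − 0.6) = 0.4700/0.7000 = 0.6714
Terminal stock prices: S_uuu = 208.7, S_uud = 96.33, S_udd = 44.46, S_ddd = 20.52
Terminal payoffs (K − S): max(-112.7, 0) = 0, max(-0.33, 0) = 0, max(51.54, 0) = 51.54, max(75.48, 0) = 75.48
Node uu (S = 160.6): continuation = 1/1.07·[0.6714·0.0000 + 0.3286·0.0000] = 0.0000; exercise value = 0.0000 ≤ continuation, so V_uu = 0.0000
Node ud (S = 74.1): continuation = 1/1.07·[0.6714·0.0000 + 0.3286·51.5400] = 15.8267; exercise value = 21.9000 > continuation, so V_ud = 21.9000 (exercise)
Node dd (S = 34.2): continuation = 1/1.07·[0.6714·51.5400 + 0.3286·75.4800] = 55.5196; exercise value = 61.8000 > continuation, so V_dd = 61.8000 (exercise)
Node u (S = 123.5): continuation = 1/1.07·[0.6714·0.0000 + 0.3286·21.9000] = 6.7250; exercise value = 0.0000 ≤ continuation, so V_u = 6.7250
Node d (S = 57): continuation = 1/1.07·[0.6714·21.9000 + 0.3286·61.8000] = 32.7196; exercise value = 39.0000 > continuation, so V_d = 39.0000 (exercise)
Node 0 (S = 95): continuation = 1/1.07·[0.6714·6.7250 + 0.3286·39.0000] = 16.1959; exercise value = 1.0000 ≤ continuation, so V_0 = 16.1959

£16.20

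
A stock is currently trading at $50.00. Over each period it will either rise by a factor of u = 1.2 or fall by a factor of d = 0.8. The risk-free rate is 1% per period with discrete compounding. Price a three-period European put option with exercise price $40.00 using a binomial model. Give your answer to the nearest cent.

$2.05

Risk-neutral probability p = (1 + 0.01 − 0.8)/(1.2 − 0.8) = 0.2100/0.4000 = 0.5250
Terminal stock prices: S_uuu = 86.4, S_uud = 57.6, S_udd = 38.4, S_ddd = 25.6
Terminal payoffs (K − S): max(-46.4, 0) = 0, max(-17.6, 0) = 0, max(1.6, 0) = 1.6, max(14.4, 0) = 14.4
Node uu (S = 72): V_uu = 1/1.01·[0.5250·0.0000 + 0.4750·0.0000] = 0.0000
Node ud (S = 48): V_ud = 1/1.01·[0.5250·0.0000 + 0.4750·1.6000] = 0.7525
Node dd (S = 32): V_dd = 1/1.01·[0.5250·1.6000 + 0.4750·14.4000] = 7.6040
Node u (S = 60): V_u = 1/1.01·[0.5250·0.0000 + 0.4750·0.7525] = 0.3539
Node d (S = 40): V_d = 1/1.01·[0.5250·0.7525 + 0.4750·7.6040] = 3.9673
Node 0 (S = 50): V_0 = 1/1.01·[0.5250·0.3539 + 0.4750·3.9673] = 2.0497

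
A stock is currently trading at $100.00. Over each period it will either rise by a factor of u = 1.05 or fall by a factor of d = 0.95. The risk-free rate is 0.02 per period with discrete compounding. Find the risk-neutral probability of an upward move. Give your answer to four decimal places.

p = 0.7000

Risk-neutral probability p = (1 + 0.02 − 0.95)/(1.05 − 0.95) = 0.0700/0.1000 = 0.7000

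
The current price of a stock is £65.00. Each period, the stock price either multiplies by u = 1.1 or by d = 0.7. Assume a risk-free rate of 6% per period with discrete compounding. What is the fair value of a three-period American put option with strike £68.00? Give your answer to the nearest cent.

£4.44

Risk-neutral probability p = (1 + 0.06 − 0.7)/(1.1 − 0.7) = 0.3600/0.4000 = 0.9000
Terminal stock prices: S_uuu = 86.52, S_uud = 55.05, S_udd = 35.03, S_ddd = 22.29
Terminal payoffs (K − S): max(-18.52, 0) = 0, max(12.95, 0) = 12.95, max(32.97, 0) = 32.97, max(45.71, 0) = 45.71
Node uu (S = 78.65): continuation = 1/1.06·[0.9000·0.0000 + 0.1000·12.9450] = 1.2212; exercise value = 0.0000 ≤ continuation, so V_uu = 1.2212
Node ud (S = 50.05): continuation = 1/1.06·[0.9000·12.9450 + 0.1000·32.9650] = 14.1009; exercise value = 17.9500 > continuation, so V_ud = 17.9500 (exercise)
Node dd (S = 31.85): continuation = 1/1.06·[0.9000·32.9650 + 0.1000·45.7050] = 32.3009; exercise value = 36.1500 > continuation, so V_dd = 36.1500 (exercise)
Node u (S = 71.5): continuation = 1/1.06·[0.9000·1.2212 + 0.1000·17.9500] = 2.7303; exercise value = 0.0000 ≤ continuation, so V_u = 2.7303
Node d (S = 45.5): continuation = 1/1.06·[0.9000·17.9500 + 0.1000·36.1500] = 18.6509; exercise value = 22.5000 > continuation, so V_d = 22.5000 (exercise)
Node 0 (S = 65): continuation = 1/1.06·[0.9000·2.7303 + 0.1000·22.5000] = 4.4408; exercise value = 3.0000 ≤ continuation, so V_0 = 4.4408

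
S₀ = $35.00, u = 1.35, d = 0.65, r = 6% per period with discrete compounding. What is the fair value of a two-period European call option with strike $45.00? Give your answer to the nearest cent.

Risk-neutral probability p = (1 + 0.06 − 0.65)/(1.35 − 0.65) = 0.4100/0.7000 = 0.5857
Terminal stock prices: S_uu = 63.79, S_ud = 30.71, S_dd = 14.79
Terminal payoffs (S − K): max(18.79, 0) = 18.79, max(-14.29, 0) = 0, max(-30.21, 0) = 0
Node u (S = 47.25): V_u = 1/1.06·[0.5857·18.7875 + 0.4143·0.0000] = 10.3812
Node d (S = 22.75): V_d = 1/1.06·[0.5857·0.0000 + 0.4143·0.0000] = 0.0000
Node 0 (S = 35): V_0 = 1/1.06·[0.5857·10.3812 + 0.4143·0.0000] = 5.7363

$5.74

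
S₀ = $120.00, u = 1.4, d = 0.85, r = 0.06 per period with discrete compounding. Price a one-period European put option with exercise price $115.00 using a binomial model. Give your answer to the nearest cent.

$7.58

Risk-neutral probability p = (1 + 0.06 − 0.85)/(1.4 − 0.85) = 0.2100/0.5500 = 0.3818
Terminal stock prices: S_u = 168, S_d = 102
Terminal payoffs (K − S): max(-53, 0) = 0, max(13, 0) = 13
Node 0 (S = 120): V_0 = 1/1.06·[0.3818·0.0000 + 0.6182·13.0000] = 7.5815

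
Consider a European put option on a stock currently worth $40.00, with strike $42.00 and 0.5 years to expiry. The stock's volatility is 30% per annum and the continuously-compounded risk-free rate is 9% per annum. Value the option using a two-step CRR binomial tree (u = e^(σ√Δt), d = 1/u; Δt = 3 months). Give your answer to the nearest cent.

CRR parameters: u = e^(σ√Δt) = e^(0.3·√0.25) = 1.1618, d = 1/u = 0.8607
Per-period rate: rΔt = 0.09·0.25 = 0.0225, so R = e^0.0225 = 1.0228
Risk-neutral probability p = (e^0.0225 − 0.8607)/(1.1618 − 0.8607) = 0.1620/0.3011 = 0.5381
Terminal stock prices: S_uu = 53.99, S_ud = 40, S_dd = 29.63
Terminal payoffs (K − S): max(-11.99, 0) = 0, max(2, 0) = 2, max(12.37, 0) = 12.37
Node u (S = 46.47): V_u = e^(−0.0225)·[0.5381·0.0000 + 0.4619·2.0000] = 0.9032
Node d (S = 34.43): V_d = e^(−0.0225)·[0.5381·2.0000 + 0.4619·12.3673] = 6.6372
Node 0 (S = 40): V_0 = e^(−0.0225)·[0.5381·0.9032 + 0.4619·6.6372] = 3.4725

$3.47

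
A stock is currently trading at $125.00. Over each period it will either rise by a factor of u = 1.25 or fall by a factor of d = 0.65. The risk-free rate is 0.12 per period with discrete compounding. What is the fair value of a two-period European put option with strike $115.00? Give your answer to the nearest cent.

Risk-neutral probability p = (1 + 0.12 − 0.65)/(1.25 − 0.65) = 0.4700/0.6000 = 0.7833
Terminal stock prices: S_uu = 195.3, S_ud = 101.6, S_dd = 52.81
Terminal payoffs (K − S): max(-80.31, 0) = 0, max(13.44, 0) = 13.44, max(62.19, 0) = 62.19
Node u (S = 156.2): V_u = 1/1.12·[0.7833·0.0000 + 0.2167·13.4375] = 2.5995
Node d (S = 81.25): V_d = 1/1.12·[0.7833·13.4375 + 0.2167·62.1875] = 21.4286
Node 0 (S = 125): V_0 = 1/1.12·[0.7833·2.5995 + 0.2167·21.4286] = 5.9635

$5.96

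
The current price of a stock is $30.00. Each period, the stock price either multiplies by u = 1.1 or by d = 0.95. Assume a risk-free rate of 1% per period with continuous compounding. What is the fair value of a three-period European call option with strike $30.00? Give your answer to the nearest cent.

$1.87

Risk-neutral probability p = (e^0.01 − 0.95)/(1.1 − 0.95) = 0.0601/0.1500 = 0.4003
Terminal stock prices: S_uuu = 39.93, S_uud = 34.48, S_udd = 29.78, S_ddd = 25.72
Terminal payoffs (S − K): max(9.93, 0) = 9.93, max(4.485, 0) = 4.485, max(-0.2175, 0) = 0, max(-4.279, 0) = 0
Node uu (S = 36.3): V_uu = e^(−0.01)·[0.4003·9.9300 + 0.5997·4.4850] = 6.5985
Node ud (S = 31.35): V_ud = e^(−0.01)·[0.4003·4.4850 + 0.5997·0.0000] = 1.7776
Node dd (S = 27.07): V_dd = e^(−0.01)·[0.4003·0.0000 + 0.5997·0.0000] = 0.0000
Node u (S = 33): V_u = e^(−0.01)·[0.4003·6.5985 + 0.5997·1.7776] = 3.6707
Node d (S = 28.5): V_d = e^(−0.01)·[0.4003·1.7776 + 0.5997·0.0000] = 0.7046
Node 0 (S = 30): V_0 = e^(−0.01)·[0.4003·3.6707 + 0.5997·0.7046] = 1.8732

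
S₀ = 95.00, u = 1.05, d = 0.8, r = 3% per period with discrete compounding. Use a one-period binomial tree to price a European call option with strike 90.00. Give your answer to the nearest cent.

Risk-neutral probability p = (1 + 0.03 − 0.8)/(1.05 − 0.8) = 0.2300/0.2500 = 0.9200
Terminal stock prices: S_u = 99.75, S_d = 76
Terminal payoffs (S − K): max(9.75, 0) = 9.75, max(-14, 0) = 0
Node 0 (S = 95): V_0 = 1/1.03·[0.9200·9.7500 + 0.0800·0.0000] = 8.7087

8.71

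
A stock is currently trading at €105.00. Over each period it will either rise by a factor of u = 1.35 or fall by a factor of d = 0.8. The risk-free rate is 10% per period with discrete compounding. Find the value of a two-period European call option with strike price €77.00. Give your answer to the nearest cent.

€43.04

Risk-neutral probability p = (1 + 0.1 − 0.8)/(1.35 − 0.8) = 0.3000/0.5500 = 0.5455
Terminal stock prices: S_uu = 191.4, S_ud = 113.4, S_dd = 67.2
Terminal payoffs (S − K): max(114.4, 0) = 114.4, max(36.4, 0) = 36.4, max(-9.8, 0) = 0
Node u (S = 141.8): V_u = 1/1.1·[0.5455·114.3625 + 0.4545·36.4000] = 71.7500
Node d (S = 84): V_d = 1/1.1·[0.5455·36.4000 + 0.4545·0.0000] = 18.0496
Node 0 (S = 105): V_0 = 1/1.1·[0.5455·71.7500 + 0.4545·18.0496] = 43.0370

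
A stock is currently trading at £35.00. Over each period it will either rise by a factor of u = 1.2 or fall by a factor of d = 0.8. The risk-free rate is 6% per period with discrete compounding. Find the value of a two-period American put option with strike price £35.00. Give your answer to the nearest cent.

Risk-neutral probability p = (1 + 0.06 − 0.8)/(1.2 − 0.8) = 0.2600/0.4000 = 0.6500
Terminal stock prices: S_uu = 50.4, S_ud = 33.6, S_dd = 22.4
Terminal payoffs (K − S): max(-15.4, 0) = 0, max(1.4, 0) = 1.4, max(12.6, 0) = 12.6
Node u (S = 42): continuation = 1/1.06·[0.6500·0.0000 + 0.3500·1.4000] = 0.4623; exercise value = 0.0000 ≤ continuation, so V_u = 0.4623
Node d (S = 28): continuation = 1/1.06·[0.6500·1.4000 + 0.3500·12.6000] = 5.0189; exercise value = 7.0000 > continuation, so V_d = 7.0000 (exercise)
Node 0 (S = 35): continuation = 1/1.06·[0.6500·0.4623 + 0.3500·7.0000] = 2.5948; exercise value = 0.0000 ≤ continuation, so V_0 = 2.5948

£2.59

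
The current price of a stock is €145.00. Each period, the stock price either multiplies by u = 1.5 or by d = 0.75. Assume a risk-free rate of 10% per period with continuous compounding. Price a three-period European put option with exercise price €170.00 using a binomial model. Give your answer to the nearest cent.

Risk-neutral probability p = (e^0.1 − 0.75)/(1.5 − 0.75) = 0.3552/0.7500 = 0.4736
Terminal stock prices: S_uuu = 489.4, S_uud = 244.7, S_udd = 122.3, S_ddd = 61.17
Terminal payoffs (K − S): max(-319.4, 0) = 0, max(-74.69, 0) = 0, max(47.66, 0) = 47.66, max(108.8, 0) = 108.8
Node uu (S = 326.2): V_uu = e^(−0.1)·[0.4736·0.0000 + 0.5264·0.0000] = 0.0000
Node ud (S = 163.1): V_ud = e^(−0.1)·[0.4736·0.0000 + 0.5264·47.6562] = 22.7006
Node dd (S = 81.56): V_dd = e^(−0.1)·[0.4736·47.6562 + 0.5264·108.8281] = 72.2599
Node u (S = 217.5): V_u = e^(−0.1)·[0.4736·0.0000 + 0.5264·22.7006] = 10.8133
Node d (S = 108.8): V_d = e^(−0.1)·[0.4736·22.7006 + 0.5264·72.2599] = 44.1475
Node 0 (S = 145): V_0 = e^(−0.1)·[0.4736·10.8133 + 0.5264·44.1475] = 25.6627

€25.66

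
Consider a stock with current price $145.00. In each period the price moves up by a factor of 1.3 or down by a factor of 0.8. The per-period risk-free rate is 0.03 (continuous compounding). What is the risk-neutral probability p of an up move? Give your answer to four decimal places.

Risk-neutral probability p = (e^0.03 − 0.8)/(1.3 − 0.8) = 0.2305/0.5000 = 0.4609

p = 0.4609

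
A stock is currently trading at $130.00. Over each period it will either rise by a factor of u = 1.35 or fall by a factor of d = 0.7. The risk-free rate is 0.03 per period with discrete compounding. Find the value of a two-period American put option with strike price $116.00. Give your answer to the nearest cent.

Risk-neutral probability p = (1 + 0.03 − 0.7)/(1.35 − 0.7) = 0.3300/0.6500 = 0.5077
Terminal stock prices: S_uu = 236.9, S_ud = 122.8, S_dd = 63.7
Terminal payoffs (K − S): max(-120.9, 0) = 0, max(-6.85, 0) = 0, max(52.3, 0) = 52.3
Node u (S = 175.5): continuation = 1/1.03·[0.5077·0.0000 + 0.4923·0.0000] = 0.0000; exercise value = 0.0000 ≤ continuation, so V_u = 0.0000
Node d (S = 91): continuation = 1/1.03·[0.5077·0.0000 + 0.4923·52.3000] = 24.9978; exercise value = 25.0000 > continuation, so V_d = 25.0000 (exercise)
Node 0 (S = 130): continuation = 1/1.03·[0.5077·0.0000 + 0.4923·25.0000] = 11.9492; exercise value = 0.0000 ≤ continuation, so V_0 = 11.9492

$11.95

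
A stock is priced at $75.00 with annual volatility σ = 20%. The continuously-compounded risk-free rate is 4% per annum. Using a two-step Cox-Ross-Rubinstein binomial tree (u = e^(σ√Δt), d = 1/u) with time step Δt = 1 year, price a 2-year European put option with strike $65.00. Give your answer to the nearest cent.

CRR parameters: u = e^(σ√Δt) = e^(0.2·√1) = 1.2214, d = 1/u = 0.8187
Per-period rate: rΔt = 0.04·1 = 0.04, so R = e^0.04 = 1.0408
Risk-neutral probability p = (e^0.04 − 0.8187)/(1.2214 − 0.8187) = 0.2221/0.4027 = 0.5515
Terminal stock prices: S_uu = 111.9, S_ud = 75, S_dd = 50.27
Terminal payoffs (K − S): max(-46.89, 0) = 0, max(-10, 0) = 0, max(14.73, 0) = 14.73
Node u (S = 91.61): V_u = e^(−0.04)·[0.5515·0.0000 + 0.4485·0.0000] = 0.0000
Node d (S = 61.4): V_d = e^(−0.04)·[0.5515·0.0000 + 0.4485·14.7260] = 6.3454
Node 0 (S = 75): V_0 = e^(−0.04)·[0.5515·0.0000 + 0.4485·6.3454] = 2.7342

$2.73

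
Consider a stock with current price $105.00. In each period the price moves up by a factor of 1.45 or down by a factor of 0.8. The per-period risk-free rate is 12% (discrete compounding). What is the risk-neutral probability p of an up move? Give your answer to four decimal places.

p = 0.4923

Risk-neutral probability p = (1 + 0.12 − 0.8)/(1.45 − 0.8) = 0.3200/0.6500 = 0.4923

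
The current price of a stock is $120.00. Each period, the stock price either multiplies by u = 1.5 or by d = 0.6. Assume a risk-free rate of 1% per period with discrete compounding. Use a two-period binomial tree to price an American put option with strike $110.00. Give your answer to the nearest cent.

Risk-neutral probability p = (1 + 0.01 − 0.6)/(1.5 − 0.6) = 0.4100/0.9000 = 0.4556
Terminal stock prices: S_uu = 270, S_ud = 108, S_dd = 43.2
Terminal payoffs (K − S): max(-160, 0) = 0, max(2, 0) = 2, max(66.8, 0) = 66.8
Node u (S = 180): continuation = 1/1.01·[0.4556·0.0000 + 0.5444·2.0000] = 1.0781; exercise value = 0.0000 ≤ continuation, so V_u = 1.0781
Node d (S = 72): continuation = 1/1.01·[0.4556·2.0000 + 0.5444·66.8000] = 36.9109; exercise value = 38.0000 > continuation, so V_d = 38.0000 (exercise)
Node 0 (S = 120): continuation = 1/1.01·[0.4556·1.0781 + 0.5444·38.0000] = 20.9703; exercise value = 0.0000 ≤ continuation, so V_0 = 20.9703

$20.97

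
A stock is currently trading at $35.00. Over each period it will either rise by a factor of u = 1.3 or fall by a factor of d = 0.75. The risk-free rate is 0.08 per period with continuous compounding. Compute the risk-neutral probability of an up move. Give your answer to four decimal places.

Risk-neutral probability p = (e^0.08 − 0.75)/(1.3 − 0.75) = 0.3333/0.5500 = 0.6060

p = 0.6060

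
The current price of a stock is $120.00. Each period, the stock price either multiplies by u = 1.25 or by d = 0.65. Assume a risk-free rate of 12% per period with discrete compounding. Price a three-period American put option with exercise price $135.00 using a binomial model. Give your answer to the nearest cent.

Risk-neutral probability p = (1 + 0.12 − 0.65)/(1.25 − 0.65) = 0.4700/0.6000 = 0.7833
Terminal stock prices: S_uuu = 234.4, S_uud = 121.9, S_udd = 63.38, S_ddd = 32.95
Terminal payoffs (K − S): max(-99.38, 0) = 0, max(13.12, 0) = 13.12, max(71.62, 0) = 71.62, max(102, 0) = 102
Node uu (S = 187.5): continuation = 1/1.12·[0.7833·0.0000 + 0.2167·13.1250] = 2.5391; exercise value = 0.0000 ≤ continuation, so V_uu = 2.5391
Node ud (S = 97.5): continuation = 1/1.12·[0.7833·13.1250 + 0.2167·71.6250] = 23.0357; exercise value = 37.5000 > continuation, so V_ud = 37.5000 (exercise)
Node dd (S = 50.7): continuation = 1/1.12·[0.7833·71.6250 + 0.2167·102.0450] = 69.8357; exercise value = 84.3000 > continuation, so V_dd = 84.3000 (exercise)
Node u (S = 150): continuation = 1/1.12·[0.7833·2.5391 + 0.2167·37.5000] = 9.0303; exercise value = 0.0000 ≤ continuation, so V_u = 9.0303
Node d (S = 78): continuation = 1/1.12·[0.7833·37.5000 + 0.2167·84.3000] = 42.5357; exercise value = 57.0000 > continuation, so V_d = 57.0000 (exercise)
Node 0 (S = 120): continuation = 1/1.12·[0.7833·9.0303 + 0.2167·57.0000] = 17.3426; exercise value = 15.0000 ≤ continuation, so V_0 = 17.3426

$17.34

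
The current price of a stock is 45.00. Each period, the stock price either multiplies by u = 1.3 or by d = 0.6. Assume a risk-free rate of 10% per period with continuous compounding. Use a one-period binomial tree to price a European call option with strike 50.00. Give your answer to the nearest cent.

Risk-neutral probability p = (e^0.1 − 0.6)/(1.3 − 0.6) = 0.5052/0.7000 = 0.7217
Terminal stock prices: S_u = 58.5, S_d = 27
Terminal payoffs (S − K): max(8.5, 0) = 8.5, max(-23, 0) = 0
Node 0 (S = 45): V_0 = e^(−0.1)·[0.7217·8.5000 + 0.2783·0.0000] = 5.5505

5.55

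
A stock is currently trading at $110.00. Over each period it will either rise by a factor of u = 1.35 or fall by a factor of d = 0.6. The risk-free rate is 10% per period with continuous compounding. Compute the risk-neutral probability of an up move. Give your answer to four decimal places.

p = 0.6736

Risk-neutral probability p = (e^0.1 − 0.6)/(1.35 − 0.6) = 0.5052/0.7500 = 0.6736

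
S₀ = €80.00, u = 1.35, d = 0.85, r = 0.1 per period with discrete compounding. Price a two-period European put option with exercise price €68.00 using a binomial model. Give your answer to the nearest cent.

Risk-neutral probability p = (1 + 0.1 − 0.85)/(1.35 − 0.85) = 0.2500/0.5000 = 0.5000
Terminal stock prices: S_uu = 145.8, S_ud = 91.8, S_dd = 57.8
Terminal payoffs (K − S): max(-77.8, 0) = 0, max(-23.8, 0) = 0, max(10.2, 0) = 10.2
Node u (S = 108): V_u = 1/1.1·[0.5000·0.0000 + 0.5000·0.0000] = 0.0000
Node d (S = 68): V_d = 1/1.1·[0.5000·0.0000 + 0.5000·10.2000] = 4.6364
Node 0 (S = 80): V_0 = 1/1.1·[0.5000·0.0000 + 0.5000·4.6364] = 2.1074

€2.11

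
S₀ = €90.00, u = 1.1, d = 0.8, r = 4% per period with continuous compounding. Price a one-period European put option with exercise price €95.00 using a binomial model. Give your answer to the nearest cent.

€4.36

Risk-neutral probability p = (e^0.04 − 0.8)/(1.1 − 0.8) = 0.2408/0.3000 = 0.8027
Terminal stock prices: S_u = 99, S_d = 72
Terminal payoffs (K − S): max(-4, 0) = 0, max(23, 0) = 23
Node 0 (S = 90): V_0 = e^(−0.04)·[0.8027·0.0000 + 0.1973·23.0000] = 4.3599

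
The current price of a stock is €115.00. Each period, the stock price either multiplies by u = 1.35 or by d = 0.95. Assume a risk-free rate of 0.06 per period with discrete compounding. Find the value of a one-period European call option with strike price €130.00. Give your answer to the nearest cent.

Risk-neutral probability p = (1 + 0.06 − 0.95)/(1.35 − 0.95) = 0.1100/0.4000 = 0.2750
Terminal stock prices: S_u = 155.2, S_d = 109.2
Terminal payoffs (S − K): max(25.25, 0) = 25.25, max(-20.75, 0) = 0
Node 0 (S = 115): V_0 = 1/1.06·[0.2750·25.2500 + 0.7250·0.0000] = 6.5507

€6.55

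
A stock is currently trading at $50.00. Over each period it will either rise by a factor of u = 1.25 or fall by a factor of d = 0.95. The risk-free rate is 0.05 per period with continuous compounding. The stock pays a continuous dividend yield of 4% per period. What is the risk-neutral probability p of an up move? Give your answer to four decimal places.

Per-period risk-free factor R = e^0.05 = 1.0513; dividend-adjusted growth = e^(0.05−0.04) = 1.0101.
Risk-neutral probability p = (1.0101 − 0.95)/(1.25 − 0.95) = 0.0601/0.3000 = 0.2002

p = 0.2002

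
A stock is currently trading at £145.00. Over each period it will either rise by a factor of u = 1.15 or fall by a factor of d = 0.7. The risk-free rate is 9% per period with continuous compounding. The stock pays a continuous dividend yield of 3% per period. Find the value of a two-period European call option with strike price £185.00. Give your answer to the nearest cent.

£3.65

Per-period risk-free factor R = e^0.09 = 1.0942; dividend-adjusted growth = e^(0.09−0.03) = 1.0618.
Risk-neutral probability p = (1.0618 − 0.7)/(1.15 − 0.7) = 0.3618/0.4500 = 0.8041
Terminal stock prices: S_uu = 191.8, S_ud = 116.7, S_dd = 71.05
Terminal payoffs (S − K): max(6.762, 0) = 6.762, max(-68.28, 0) = 0, max(-114, 0) = 0
Node u (S = 166.8): V_u = e^(−0.09)·[0.8041·6.7625 + 0.1959·0.0000] = 4.9696
Node d (S = 101.5): V_d = e^(−0.09)·[0.8041·0.0000 + 0.1959·0.0000] = 0.0000
Node 0 (S = 145): V_0 = e^(−0.09)·[0.8041·4.9696 + 0.1959·0.0000] = 3.6520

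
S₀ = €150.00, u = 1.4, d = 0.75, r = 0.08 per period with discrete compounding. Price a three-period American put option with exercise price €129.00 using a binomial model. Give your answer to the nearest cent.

Risk-neutral probability p = (1 + 0.08 − 0.75)/(1.4 − 0.75) = 0.3300/0.6500 = 0.5077
Terminal stock prices: S_uuu = 411.6, S_uud = 220.5, S_udd = 118.1, S_ddd = 63.28
Terminal payoffs (K − S): max(-282.6, 0) = 0, max(-91.5, 0) = 0, max(10.88, 0) = 10.88, max(65.72, 0) = 65.72
Node uu (S = 294): continuation = 1/1.08·[0.5077·0.0000 + 0.4923·0.0000] = 0.0000; exercise value = 0.0000 ≤ continuation, so V_uu = 0.0000
Node ud (S = 157.5): continuation = 1/1.08·[0.5077·0.0000 + 0.4923·10.8750] = 4.9573; exercise value = 0.0000 ≤ continuation, so V_ud = 4.9573
Node dd (S = 84.38): continuation = 1/1.08·[0.5077·10.8750 + 0.4923·65.7188] = 35.0694; exercise value = 44.6250 > continuation, so V_dd = 44.6250 (exercise)
Node u (S = 210): continuation = 1/1.08·[0.5077·0.0000 + 0.4923·4.9573] = 2.2597; exercise value = 0.0000 ≤ continuation, so V_u = 2.2597
Node d (S = 112.5): continuation = 1/1.08·[0.5077·4.9573 + 0.4923·44.6250] = 22.6722; exercise value = 16.5000 ≤ continuation, so V_d = 22.6722
Node 0 (S = 150): continuation = 1/1.08·[0.5077·2.2597 + 0.4923·22.6722] = 11.3972; exercise value = 0.0000 ≤ continuation, so V_0 = 11.3972

€11.40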